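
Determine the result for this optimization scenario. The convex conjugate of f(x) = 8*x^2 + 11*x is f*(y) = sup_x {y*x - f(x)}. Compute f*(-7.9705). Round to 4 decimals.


f*(y) = sup_x {y*x - a*x^2 - b*x} = sup_x {(y-b)*x - a*x^2}
FOC: (y - b) - 2a*x = 0 => x* = (y - b)/(2a)
x* = (-7.9705 - 11)/(2*8) = -1.1857
f*(-7.9705) = (y-b)^2/(4a) = (-7.9705 - 11)^2/(4*8)
= 359.8799/32 = 11.2462


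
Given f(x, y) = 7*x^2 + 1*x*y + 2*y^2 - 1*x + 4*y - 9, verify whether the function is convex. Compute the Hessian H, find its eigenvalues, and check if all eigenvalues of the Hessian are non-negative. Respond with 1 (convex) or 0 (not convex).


The Hessian of f(x,y) = 7*x^2 + 1*x*y + 2*y^2 - 1*x + 4*y - 9 is:
H = [[14, 1], [1, 4]]
Trace = 14 + 4 = 18
Determinant = 14*4 - (1)^2 = 55
Discriminant = (18)^2 - 4*55 = 104.0
Eigenvalues: lambda_1 = 3.901, lambda_2 = 14.099
The function is convex.

1


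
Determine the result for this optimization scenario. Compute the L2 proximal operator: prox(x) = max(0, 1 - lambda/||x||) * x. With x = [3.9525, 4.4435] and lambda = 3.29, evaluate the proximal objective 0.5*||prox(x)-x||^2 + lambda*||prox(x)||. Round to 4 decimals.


Step 1: Compute ||x||.
||x|| = 5.947
Step 2: Compute scaling factor.
scale = max(0, 1 - 3.29/5.947) = 0.4468
Step 3: prox(x) = [1.7659, 1.9853]
||prox(x)|| = 2.657
Step 4: Proximal objective.
0.5*||prox-x||^2 = 5.4121
lambda*||prox|| = 8.7415
Total = 14.1536


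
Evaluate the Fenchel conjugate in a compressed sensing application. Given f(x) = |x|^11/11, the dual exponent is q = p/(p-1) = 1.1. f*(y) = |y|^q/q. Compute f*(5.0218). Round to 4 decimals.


The conjugate exponent q satisfies 1/p + 1/q = 1.
p = 11, so q = 11/(11 - 1) = 1.1
|y|^q = 5.0218^1.1 = 5.9013
f*(5.0218) = 5.9013 / 1.1 = 5.3648


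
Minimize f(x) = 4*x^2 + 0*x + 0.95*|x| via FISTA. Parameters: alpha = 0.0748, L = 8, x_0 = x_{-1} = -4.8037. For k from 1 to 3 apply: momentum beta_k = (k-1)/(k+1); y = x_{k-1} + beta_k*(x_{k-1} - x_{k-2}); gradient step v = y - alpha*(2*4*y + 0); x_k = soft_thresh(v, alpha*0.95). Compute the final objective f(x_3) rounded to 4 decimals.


FISTA on f(x) = 4*x^2 + 0*x + 0.95*|x|
L = 8, alpha = 0.0748
Iteration 1: beta = 0.0, y = -4.8037 + 0.0*(-4.8037 + 4.8037) = -4.8037
  grad(y) = -38.4296, v = y - alpha*grad = -1.9292
  prox(v) = soft_thresh(-1.9292, 0.0711) = -1.8581
Iteration 2: beta = 0.3333, y = -1.8581 + 0.3333*(-1.8581 + 4.8037) = -0.8762
  grad(y) = -7.0099, v = y - alpha*grad = -0.3519
  prox(v) = soft_thresh(-0.3519, 0.0711) = -0.2808
Iteration 3: beta = 0.5, y = -0.2808 + 0.5*(-0.2808 + 1.8581) = 0.5078
  grad(y) = 4.0624, v = y - alpha*grad = 0.2039
  prox(v) = soft_thresh(0.2039, 0.0711) = 0.1329
f(x_3) = 4*0.1329^2 + 0*0.1329 + 0.95*|0.1329| = 0.1968


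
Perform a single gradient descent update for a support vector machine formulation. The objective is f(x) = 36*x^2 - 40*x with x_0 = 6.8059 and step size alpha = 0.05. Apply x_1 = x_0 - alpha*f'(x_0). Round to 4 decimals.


We compute the gradient at x_0 and apply the update.
f'(x) = 72*x - 40
f'(6.8059) = 72*6.8059 - 40 = 450.0248
x_1 = 6.8059 - 0.05*450.0248 = -15.6953


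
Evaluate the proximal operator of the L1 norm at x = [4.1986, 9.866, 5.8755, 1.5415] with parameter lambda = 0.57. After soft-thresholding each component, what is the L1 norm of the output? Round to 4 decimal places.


Soft-thresholding with lambda = 0.57:
prox(4.1986) = sign(4.1986)*max(|4.1986| - 0.57, 0) = 3.6286
prox(9.866) = sign(9.866)*max(|9.866| - 0.57, 0) = 9.296
prox(5.8755) = sign(5.8755)*max(|5.8755| - 0.57, 0) = 5.3055
prox(1.5415) = sign(1.5415)*max(|1.5415| - 0.57, 0) = 0.9715
prox(x) = [3.6286, 9.296, 5.3055, 0.9715]
||prox(x)||_1 = 3.6286 + 9.296 + 5.3055 + 0.9715 = 19.2016


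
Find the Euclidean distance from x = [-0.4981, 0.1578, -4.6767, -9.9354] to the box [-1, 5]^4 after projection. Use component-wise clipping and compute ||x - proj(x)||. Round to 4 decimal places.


Project each component onto [-1, 5].
clip(-0.4981) = -0.4981, clip(0.1578) = 0.1578, clip(-4.6767) = -1.0, clip(-9.9354) = -1.0
Projection = [-0.4981, 0.1578, -1.0, -1.0]
Squared diffs: [0.0, 0.0, 13.5181, 79.8414]
Distance = sqrt(93.3595) = 9.6623


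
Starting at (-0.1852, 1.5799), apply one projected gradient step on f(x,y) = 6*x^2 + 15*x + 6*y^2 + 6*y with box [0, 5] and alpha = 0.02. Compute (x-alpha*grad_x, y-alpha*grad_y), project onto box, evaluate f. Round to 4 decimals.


Step 1: Compute gradient at (-0.1852, 1.5799).
grad_x = 2*6*-0.1852 + 15 = 12.7776
grad_y = 2*6*1.5799 + 6 = 24.9588
Step 2: Gradient step.
x_raw = -0.1852 - 0.02*12.7776 = -0.4408
y_raw = 1.5799 - 0.02*24.9588 = 1.0807
Step 3: Project onto [0, 5].
x_proj = clip(-0.4408) = 0.0
y_proj = clip(1.0807) = 1.0807
Step 4: Evaluate f.
f(0.0, 1.0807) = 13.4921


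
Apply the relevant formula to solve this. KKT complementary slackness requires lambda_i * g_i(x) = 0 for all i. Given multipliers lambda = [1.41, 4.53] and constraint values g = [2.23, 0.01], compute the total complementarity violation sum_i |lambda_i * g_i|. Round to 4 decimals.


KKT complementary slackness check:
lambda_1 * g_1 = 1.41 * 2.23 = 3.1443
lambda_2 * g_2 = 4.53 * 0.01 = 0.0453
Total violation = 3.1443 + 0.0453 = 3.1896


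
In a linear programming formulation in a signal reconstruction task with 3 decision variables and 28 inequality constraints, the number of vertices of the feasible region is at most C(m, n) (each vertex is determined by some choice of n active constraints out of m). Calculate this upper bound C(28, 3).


Each vertex corresponds to some choice of n active constraints out of m, so the number of vertices is at most C(m, n) = m! / (n!(m-n)!).
m = 28, n = 3
Numerator: 28 * 27 * 26
Denominator: 3! = 6
C(28, 3) = 3276


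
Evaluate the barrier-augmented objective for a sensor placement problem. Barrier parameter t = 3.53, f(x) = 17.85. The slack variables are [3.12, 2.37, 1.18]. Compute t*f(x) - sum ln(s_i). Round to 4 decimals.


Step 1: Compute log-barrier.
ln values: [1.1378, 0.8629, 0.1655]
phi = -(1.1378 + 0.8629 + 0.1655) = -2.1662
Step 2: Compute augmented objective.
t*f(x) = 3.53*17.85 = 63.0105
Total = 63.0105 - 2.1662 = 60.8443


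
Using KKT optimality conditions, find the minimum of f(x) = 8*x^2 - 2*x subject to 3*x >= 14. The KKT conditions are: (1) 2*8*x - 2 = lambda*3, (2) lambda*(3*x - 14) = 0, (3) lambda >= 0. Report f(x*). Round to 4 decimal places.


Step 1: Try lambda = 0 (constraint inactive).
x_unc = 2/(2*8) = 0.125
Check: 3*0.125 = 0.375 < 14 -- violated!
Step 2: Constraint must be active: 3*x = 14
x* = 14/3 = 4.6667 (rounded; the exact value 14/3 is used below)
lambda = (2*8*(14/3) - 2)/3 = 24.2222
Step 3: Compute optimal value.
f(x*) = 8*(14/3)^2 - 2*(14/3) = 164.8889


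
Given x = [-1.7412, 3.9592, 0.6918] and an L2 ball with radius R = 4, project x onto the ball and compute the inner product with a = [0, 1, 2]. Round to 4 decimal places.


Step 1: Compute ||x|| (intermediates to 6 decimals).
||x|| = sqrt((-1.7412)^2 + 3.9592^2 + 0.6918^2) = 4.38014
Step 2: Project.
Since ||x|| > R, scale = R/||x|| = 4/4.38014 = 0.913213, proj(x) = scale * x
proj(x) = [-1.590086, 3.615593, 0.631761]
Step 3: Dot product.
a^T * proj(x) = 0*(-1.590086) + 1*3.615593 + 2*0.631761 = 4.8791


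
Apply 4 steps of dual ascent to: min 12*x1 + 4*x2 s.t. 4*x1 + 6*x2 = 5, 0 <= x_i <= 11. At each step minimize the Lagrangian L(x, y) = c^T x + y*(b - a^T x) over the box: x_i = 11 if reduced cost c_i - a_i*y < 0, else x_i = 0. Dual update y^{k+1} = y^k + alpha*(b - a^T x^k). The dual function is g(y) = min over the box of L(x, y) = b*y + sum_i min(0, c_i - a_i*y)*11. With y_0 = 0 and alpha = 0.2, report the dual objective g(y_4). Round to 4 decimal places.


Dual ascent for LP: min 12*x1 + 4*x2, 4*x1 + 6*x2 = 5, 0 <= x_i <= 11
Step 1: y^k = 0.0, reduced costs: (12.0, 4.0)
  x^k = (0.0, 0.0), subgradient = b - a^T x = 5.0
  y^{k+1} = 0.0 + 0.2*5.0 = 1.0
Step 2: y^k = 1.0, reduced costs: (8.0, -2.0)
  x^k = (0.0, 11.0), subgradient = b - a^T x = -61.0
  y^{k+1} = 1.0 + 0.2*-61.0 = -11.2
Step 3: y^k = -11.2, reduced costs: (56.8, 71.2)
  x^k = (0.0, 0.0), subgradient = b - a^T x = 5.0
  y^{k+1} = -11.2 + 0.2*5.0 = -10.2
Step 4: y^k = -10.2, reduced costs: (52.8, 65.2)
  x^k = (0.0, 0.0), subgradient = b - a^T x = 5.0
  y^{k+1} = -10.2 + 0.2*5.0 = -9.2
Dual objective at y_4 = -9.2: reduced costs (48.8, 59.2), box minimizer x = (0.0, 0.0)
g(y_4) = b*y + (c1 - a1*y)*x1 + (c2 - a2*y)*x2 = 5*(-9.2) + 48.8*0.0 + 59.2*0.0 = -46.0 + 0.0 + 0.0 = -46.0


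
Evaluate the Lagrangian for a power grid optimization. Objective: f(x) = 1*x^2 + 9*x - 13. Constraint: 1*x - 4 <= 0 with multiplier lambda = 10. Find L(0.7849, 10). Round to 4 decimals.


Step 1: Evaluate f(x).
f(0.7849) = 1*0.7849^2 + 9*0.7849 - 13 = -5.3198
Step 2: Evaluate g(x).
g(0.7849) = 1*0.7849 - 4 = -3.2151
Step 3: Compute Lagrangian.
L = -5.3198 + 10*-3.2151 = -37.4708


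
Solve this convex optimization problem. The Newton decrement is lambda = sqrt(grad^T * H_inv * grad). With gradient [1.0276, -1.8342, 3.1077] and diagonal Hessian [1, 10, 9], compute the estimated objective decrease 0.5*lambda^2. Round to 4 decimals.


Step 1: H is diagonal, so H^(-1) * g = [1.0276, -0.1834, 0.3453].
Step 2: g^T H^(-1) g = sum_i g_i^2 / H_ii
  = (1.0276)^2/1 + (-1.8342)^2/10 + (3.1077)^2/9
  = 1.056 + 0.3364 + 1.0731 = 2.4655
Step 3: Objective decrease = 0.5 * g^T H^(-1) g = 1.2327


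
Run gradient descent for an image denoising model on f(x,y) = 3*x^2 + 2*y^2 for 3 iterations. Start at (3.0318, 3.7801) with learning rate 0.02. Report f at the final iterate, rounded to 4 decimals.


Gradient descent on f(x,y) = 3*x^2 + 2*y^2.
Starting point: (3.0318, 3.7801), alpha = 0.02
Step 1: grad_x = 2*3*3.0318 = 18.1908, grad_y = 2*2*3.7801 = 15.1204
  x_1 = 3.0318 - 0.02*18.1908 = 2.668
  y_1 = 3.7801 - 0.02*15.1204 = 3.4777
Step 2: grad_x = 2*3*2.668 = 16.0079, grad_y = 2*2*3.4777 = 13.9108
  x_2 = 2.668 - 0.02*16.0079 = 2.3478
  y_2 = 3.4777 - 0.02*13.9108 = 3.1995
Step 3: grad_x = 2*3*2.3478 = 14.087, grad_y = 2*2*3.1995 = 12.7979
  x_3 = 2.3478 - 0.02*14.087 = 2.0661
  y_3 = 3.1995 - 0.02*12.7979 = 2.9435
f(2.0661, 2.9435) = 3*2.0661^2 + 2*2.9435^2 = 30.1347


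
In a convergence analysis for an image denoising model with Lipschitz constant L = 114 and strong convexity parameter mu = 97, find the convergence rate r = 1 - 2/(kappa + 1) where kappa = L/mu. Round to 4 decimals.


Step 1: Compute the condition number.
kappa = L/mu = 114/97 = 1.1753
Step 2: Compute the convergence rate.
r = 1 - 2/(kappa + 1) = 1 - 2*mu/(L + mu) = (L - mu)/(L + mu) = 17/211 = 0.0806


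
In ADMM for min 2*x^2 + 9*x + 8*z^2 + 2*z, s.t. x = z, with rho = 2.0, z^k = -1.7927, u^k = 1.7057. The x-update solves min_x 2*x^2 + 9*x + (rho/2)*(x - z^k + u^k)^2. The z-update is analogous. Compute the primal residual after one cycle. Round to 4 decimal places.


ADMM iteration with rho = 2.0, z^k = -1.7927, u^k = 1.7057
Step 1: x-update.
Minimize 2*x^2 + 9*x + (2.0/2)*(x + 1.7927 + 1.7057)^2
FOC: (2*2 + 2.0)*x = -9 + 2.0*(-1.7927 - 1.7057)
x^{k+1} = -2.6661
Step 2: z-update.
Minimize 8*z^2 + 2*z + (2.0/2)*(-2.6661 - z + 1.7057)^2
FOC: (2*8 + 2.0)*z = -2 + 2.0*(-2.6661 + 1.7057)
z^{k+1} = -0.2178
Step 3: u-update.
u^{k+1} = 1.7057 - 2.6661 + 0.2178 = -0.7426
Step 4: Primal residual = |-2.6661 + 0.2178| = 2.4483


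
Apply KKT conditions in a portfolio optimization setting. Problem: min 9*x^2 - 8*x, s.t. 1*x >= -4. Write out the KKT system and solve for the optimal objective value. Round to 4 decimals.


Step 1: Try lambda = 0 (constraint inactive).
Stationarity: 2*9*x - 8 = 0
x* = 8/(2*9) = 4/9 = 0.4444 (rounded; the exact value 4/9 is used below)
Check constraint: 1*0.4444 = 0.4444 >= -4 -- satisfied.
Step 2: Compute optimal value.
f(x*) = 9*(4/9)^2 - 8*(4/9) = -1.7778


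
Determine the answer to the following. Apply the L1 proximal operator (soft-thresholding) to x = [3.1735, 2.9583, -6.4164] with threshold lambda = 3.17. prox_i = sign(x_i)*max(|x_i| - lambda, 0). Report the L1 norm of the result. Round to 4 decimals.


Soft-thresholding with lambda = 3.17:
prox(3.1735) = sign(3.1735)*max(|3.1735| - 3.17, 0) = 0.0035
prox(2.9583) = sign(2.9583)*max(|2.9583| - 3.17, 0) = 0.0
prox(-6.4164) = sign(-6.4164)*max(|-6.4164| - 3.17, 0) = -3.2464
prox(x) = [0.0035, 0.0, -3.2464]
||prox(x)||_1 = 0.0035 + 0.0 + 3.2464 = 3.2499


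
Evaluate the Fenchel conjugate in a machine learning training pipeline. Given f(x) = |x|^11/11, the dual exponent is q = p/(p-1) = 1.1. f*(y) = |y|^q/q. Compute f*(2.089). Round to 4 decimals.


The conjugate exponent q satisfies 1/p + 1/q = 1.
p = 11, so q = 11/(11 - 1) = 1.1
|y|^q = 2.089^1.1 = 2.2487
f*(2.089) = 2.2487 / 1.1 = 2.0443


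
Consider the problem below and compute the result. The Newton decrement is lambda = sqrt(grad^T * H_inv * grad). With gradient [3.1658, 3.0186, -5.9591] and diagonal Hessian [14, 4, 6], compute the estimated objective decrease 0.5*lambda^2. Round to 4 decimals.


Step 1: H is diagonal, so H^(-1) * g = [0.2261, 0.7547, -0.9932].
Step 2: g^T H^(-1) g = sum_i g_i^2 / H_ii
  = (3.1658)^2/14 + (3.0186)^2/4 + (-5.9591)^2/6
  = 0.7159 + 2.278 + 5.9185 = 8.9123
Step 3: Objective decrease = 0.5 * g^T H^(-1) g = 4.4562


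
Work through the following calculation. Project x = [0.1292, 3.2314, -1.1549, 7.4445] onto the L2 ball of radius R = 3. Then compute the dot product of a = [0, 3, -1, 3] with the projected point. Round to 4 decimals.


Step 1: Compute ||x|| (intermediates to 6 decimals).
||x|| = sqrt(0.1292^2 + 3.2314^2 + (-1.1549)^2 + 7.4445^2) = 8.198354
Step 2: Project.
Since ||x|| > R, scale = R/||x|| = 3/8.198354 = 0.365927, proj(x) = scale * x
proj(x) = [0.047278, 1.182457, -0.422609, 2.724144]
Step 3: Dot product.
a^T * proj(x) = 0*0.047278 + 3*1.182457 - 1*(-0.422609) + 3*2.724144 = 12.1424


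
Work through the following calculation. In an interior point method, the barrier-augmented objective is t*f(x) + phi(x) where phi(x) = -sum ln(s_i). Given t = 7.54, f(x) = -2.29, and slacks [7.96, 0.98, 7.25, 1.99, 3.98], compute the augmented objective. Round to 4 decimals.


Step 1: Compute log-barrier.
ln values: [2.0744, -0.0202, 1.981, 0.6881, 1.3813]
phi = -(2.0744 - 0.0202 + 1.981 + 0.6881 + 1.3813) = -6.1046
Step 2: Compute augmented objective.
t*f(x) = 7.54*-2.29 = -17.2666
Total = -17.2666 - 6.1046 = -23.3712


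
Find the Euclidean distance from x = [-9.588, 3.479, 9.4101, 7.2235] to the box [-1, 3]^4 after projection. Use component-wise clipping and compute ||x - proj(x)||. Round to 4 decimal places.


Project each component onto [-1, 3].
clip(-9.588) = -1.0, clip(3.479) = 3.0, clip(9.4101) = 3.0, clip(7.2235) = 3.0
Projection = [-1.0, 3.0, 3.0, 3.0]
Squared diffs: [73.7537, 0.2294, 41.0894, 17.838]
Distance = sqrt(132.9105) = 11.5287


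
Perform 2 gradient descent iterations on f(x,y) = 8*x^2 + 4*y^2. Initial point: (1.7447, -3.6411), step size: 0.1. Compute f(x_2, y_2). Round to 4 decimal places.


Gradient descent on f(x,y) = 8*x^2 + 4*y^2.
Starting point: (1.7447, -3.6411), alpha = 0.1
Step 1: grad_x = 2*8*1.7447 = 27.9152, grad_y = 2*4*-3.6411 = -29.1288
  x_1 = 1.7447 - 0.1*27.9152 = -1.0468
  y_1 = -3.6411 - 0.1*-29.1288 = -0.7282
Step 2: grad_x = 2*8*-1.0468 = -16.7491, grad_y = 2*4*-0.7282 = -5.8258
  x_2 = -1.0468 - 0.1*-16.7491 = 0.6281
  y_2 = -0.7282 - 0.1*-5.8258 = -0.1456
f(0.6281, -0.1456) = 8*0.6281^2 + 4*(-0.1456)^2 = 3.2408


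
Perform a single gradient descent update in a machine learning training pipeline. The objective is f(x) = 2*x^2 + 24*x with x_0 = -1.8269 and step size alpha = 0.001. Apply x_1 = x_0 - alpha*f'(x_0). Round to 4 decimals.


We compute the gradient at x_0 and apply the update.
f'(x) = 4*x + 24
f'(-1.8269) = 4*-1.8269 + 24 = 16.6924
x_1 = -1.8269 - 0.001*16.6924 = -1.8436


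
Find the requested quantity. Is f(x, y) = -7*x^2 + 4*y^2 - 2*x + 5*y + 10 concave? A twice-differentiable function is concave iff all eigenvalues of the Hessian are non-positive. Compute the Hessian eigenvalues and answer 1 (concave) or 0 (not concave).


The Hessian of f(x,y) = -7*x^2 + 4*y^2 - 2*x + 5*y + 10 is:
H = [[-14, 0], [0, 8]]
Trace = -14 + 8 = -6
Determinant = -14*8 - (0)^2 = -112
Discriminant = (-6)^2 - 4*-112 = 484.0
Eigenvalues: lambda_1 = -14.0, lambda_2 = 8.0
The function is not concave.

0


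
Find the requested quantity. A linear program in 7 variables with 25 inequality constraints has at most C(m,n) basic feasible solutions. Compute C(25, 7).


Each vertex corresponds to some choice of n active constraints out of m, so the number of vertices is at most C(m, n) = m! / (n!(m-n)!).
m = 25, n = 7
Numerator: 25 * 24 * 23 * 22 * 21 * 20 * 19
Denominator: 7! = 5040
C(25, 7) = 480700


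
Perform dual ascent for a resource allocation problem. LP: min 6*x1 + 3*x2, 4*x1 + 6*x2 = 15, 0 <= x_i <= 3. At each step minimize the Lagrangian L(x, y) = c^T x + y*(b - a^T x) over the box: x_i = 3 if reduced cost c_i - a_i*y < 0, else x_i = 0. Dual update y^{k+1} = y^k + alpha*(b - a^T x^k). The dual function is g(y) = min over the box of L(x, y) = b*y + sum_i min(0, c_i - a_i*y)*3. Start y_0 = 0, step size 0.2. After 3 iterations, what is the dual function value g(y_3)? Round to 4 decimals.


Dual ascent for LP: min 6*x1 + 3*x2, 4*x1 + 6*x2 = 15, 0 <= x_i <= 3
Step 1: y^k = 0.0, reduced costs: (6.0, 3.0)
  x^k = (0.0, 0.0), subgradient = b - a^T x = 15.0
  y^{k+1} = 0.0 + 0.2*15.0 = 3.0
Step 2: y^k = 3.0, reduced costs: (-6.0, -15.0)
  x^k = (3.0, 3.0), subgradient = b - a^T x = -15.0
  y^{k+1} = 3.0 + 0.2*-15.0 = 0.0
Step 3: y^k = 0.0, reduced costs: (6.0, 3.0)
  x^k = (0.0, 0.0), subgradient = b - a^T x = 15.0
  y^{k+1} = 0.0 + 0.2*15.0 = 3.0
Dual objective at y_3 = 3.0: reduced costs (-6.0, -15.0), box minimizer x = (3.0, 3.0)
g(y_3) = b*y + (c1 - a1*y)*x1 + (c2 - a2*y)*x2 = 15*3.0 + (-6.0)*3.0 + (-15.0)*3.0 = 45.0 - 18.0 - 45.0 = -18.0


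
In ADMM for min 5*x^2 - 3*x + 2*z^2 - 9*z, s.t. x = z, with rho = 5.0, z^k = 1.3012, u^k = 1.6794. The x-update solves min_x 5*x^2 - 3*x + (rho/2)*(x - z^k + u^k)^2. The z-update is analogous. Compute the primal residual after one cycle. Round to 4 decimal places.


ADMM iteration with rho = 5.0, z^k = 1.3012, u^k = 1.6794
Step 1: x-update.
Minimize 5*x^2 - 3*x + (5.0/2)*(x - 1.3012 + 1.6794)^2
FOC: (2*5 + 5.0)*x = 3 + 5.0*(1.3012 - 1.6794)
x^{k+1} = 0.0739
Step 2: z-update.
Minimize 2*z^2 - 9*z + (5.0/2)*(0.0739 - z + 1.6794)^2
FOC: (2*2 + 5.0)*z = 9 + 5.0*(0.0739 + 1.6794)
z^{k+1} = 1.9741
Step 3: u-update.
u^{k+1} = 1.6794 + 0.0739 - 1.9741 = -0.2207
Step 4: Primal residual = |0.0739 - 1.9741| = 1.9001


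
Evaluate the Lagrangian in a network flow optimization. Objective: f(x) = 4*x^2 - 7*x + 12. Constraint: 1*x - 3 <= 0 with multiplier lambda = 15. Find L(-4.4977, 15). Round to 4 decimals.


Step 1: Evaluate f(x).
f(-4.4977) = 4*(-4.4977)^2 - 7*(-4.4977) + 12 = 124.4011
Step 2: Evaluate g(x).
g(-4.4977) = 1*-4.4977 - 3 = -7.4977
Step 3: Compute Lagrangian.
L = 124.4011 + 15*-7.4977 = 11.9356


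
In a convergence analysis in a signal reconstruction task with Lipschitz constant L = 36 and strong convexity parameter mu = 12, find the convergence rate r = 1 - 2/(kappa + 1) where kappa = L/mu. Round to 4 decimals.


Step 1: Compute the condition number.
kappa = L/mu = 36/12 = 3.0
Step 2: Compute the convergence rate.
r = 1 - 2/(kappa + 1) = 1 - 2*mu/(L + mu) = (L - mu)/(L + mu) = 24/48 = 0.5


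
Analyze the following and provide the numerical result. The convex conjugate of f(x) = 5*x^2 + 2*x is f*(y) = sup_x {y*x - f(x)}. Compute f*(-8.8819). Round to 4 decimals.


f*(y) = sup_x {y*x - a*x^2 - b*x} = sup_x {(y-b)*x - a*x^2}
FOC: (y - b) - 2a*x = 0 => x* = (y - b)/(2a)
x* = (-8.8819 - 2)/(2*5) = -1.0882
f*(-8.8819) = (y-b)^2/(4a) = (-8.8819 - 2)^2/(4*5)
= 118.4157/20 = 5.9208


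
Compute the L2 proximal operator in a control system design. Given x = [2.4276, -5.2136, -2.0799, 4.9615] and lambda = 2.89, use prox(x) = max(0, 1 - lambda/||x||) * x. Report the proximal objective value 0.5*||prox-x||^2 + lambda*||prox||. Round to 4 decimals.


Step 1: Compute ||x||.
||x|| = 7.8751
Step 2: Compute scaling factor.
scale = max(0, 1 - 2.89/7.8751) = 0.633
Step 3: prox(x) = [1.5367, -3.3003, -1.3166, 3.1407]
||prox(x)|| = 4.9851
Step 4: Proximal objective.
0.5*||prox-x||^2 = 4.1761
lambda*||prox|| = 14.4069
Total = 18.583


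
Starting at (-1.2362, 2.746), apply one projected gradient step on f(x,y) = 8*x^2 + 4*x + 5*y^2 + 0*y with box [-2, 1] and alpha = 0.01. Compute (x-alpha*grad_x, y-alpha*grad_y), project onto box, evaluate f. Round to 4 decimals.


Step 1: Compute gradient at (-1.2362, 2.746).
grad_x = 2*8*-1.2362 + 4 = -15.7792
grad_y = 2*5*2.746 + 0 = 27.46
Step 2: Gradient step.
x_raw = -1.2362 - 0.01*-15.7792 = -1.0784
y_raw = 2.746 - 0.01*27.46 = 2.4714
Step 3: Project onto [-2, 1].
x_proj = clip(-1.0784) = -1.0784
y_proj = clip(2.4714) = 1.0
Step 4: Evaluate f.
f(-1.0784, 1.0) = 9.9901


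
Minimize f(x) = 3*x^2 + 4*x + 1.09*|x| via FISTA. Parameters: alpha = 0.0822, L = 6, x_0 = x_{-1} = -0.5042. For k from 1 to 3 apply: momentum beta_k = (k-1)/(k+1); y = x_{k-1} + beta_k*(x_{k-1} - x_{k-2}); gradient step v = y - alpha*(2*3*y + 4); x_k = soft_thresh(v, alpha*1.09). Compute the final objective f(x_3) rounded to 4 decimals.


FISTA on f(x) = 3*x^2 + 4*x + 1.09*|x|
L = 6, alpha = 0.0822
Iteration 1: beta = 0.0, y = -0.5042 + 0.0*(-0.5042 + 0.5042) = -0.5042
  grad(y) = 0.9748, v = y - alpha*grad = -0.5843
  prox(v) = soft_thresh(-0.5843, 0.0896) = -0.4947
Iteration 2: beta = 0.3333, y = -0.4947 + 0.3333*(-0.4947 + 0.5042) = -0.4916
  grad(y) = 1.0506, v = y - alpha*grad = -0.5779
  prox(v) = soft_thresh(-0.5779, 0.0896) = -0.4883
Iteration 3: beta = 0.5, y = -0.4883 + 0.5*(-0.4883 + 0.4947) = -0.4851
  grad(y) = 1.0892, v = y - alpha*grad = -0.5747
  prox(v) = soft_thresh(-0.5747, 0.0896) = -0.4851
f(x_3) = 3*(-0.4851)^2 + 4*(-0.4851) + 1.09*|-0.4851| = -0.7057


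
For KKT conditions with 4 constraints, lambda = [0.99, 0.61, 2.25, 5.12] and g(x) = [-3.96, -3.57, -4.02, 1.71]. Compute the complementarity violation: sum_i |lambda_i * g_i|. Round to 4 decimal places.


KKT complementary slackness check:
lambda_1 * g_1 = 0.99 * -3.96 = -3.9204
lambda_2 * g_2 = 0.61 * -3.57 = -2.1777
lambda_3 * g_3 = 2.25 * -4.02 = -9.045
lambda_4 * g_4 = 5.12 * 1.71 = 8.7552
Total violation = 3.9204 + 2.1777 + 9.045 + 8.7552 = 23.8983


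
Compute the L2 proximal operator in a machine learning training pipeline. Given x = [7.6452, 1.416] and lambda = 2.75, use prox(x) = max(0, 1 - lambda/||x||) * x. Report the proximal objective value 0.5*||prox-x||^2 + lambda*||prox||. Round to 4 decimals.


Step 1: Compute ||x||.
||x|| = 7.7752
Step 2: Compute scaling factor.
scale = max(0, 1 - 2.75/7.7752) = 0.6463
Step 3: prox(x) = [4.9412, 0.9152]
||prox(x)|| = 5.0252
Step 4: Proximal objective.
0.5*||prox-x||^2 = 3.7813
lambda*||prox|| = 13.8193
Total = 17.6006


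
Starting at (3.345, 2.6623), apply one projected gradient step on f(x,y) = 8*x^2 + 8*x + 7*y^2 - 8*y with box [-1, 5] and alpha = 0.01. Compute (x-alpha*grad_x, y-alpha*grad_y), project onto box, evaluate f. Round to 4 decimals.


Step 1: Compute gradient at (3.345, 2.6623).
grad_x = 2*8*3.345 + 8 = 61.52
grad_y = 2*7*2.6623 - 8 = 29.2722
Step 2: Gradient step.
x_raw = 3.345 - 0.01*61.52 = 2.7298
y_raw = 2.6623 - 0.01*29.2722 = 2.3696
Step 3: Project onto [-1, 5].
x_proj = clip(2.7298) = 2.7298
y_proj = clip(2.3696) = 2.3696
Step 4: Evaluate f.
f(2.7298, 2.3696) = 101.8005


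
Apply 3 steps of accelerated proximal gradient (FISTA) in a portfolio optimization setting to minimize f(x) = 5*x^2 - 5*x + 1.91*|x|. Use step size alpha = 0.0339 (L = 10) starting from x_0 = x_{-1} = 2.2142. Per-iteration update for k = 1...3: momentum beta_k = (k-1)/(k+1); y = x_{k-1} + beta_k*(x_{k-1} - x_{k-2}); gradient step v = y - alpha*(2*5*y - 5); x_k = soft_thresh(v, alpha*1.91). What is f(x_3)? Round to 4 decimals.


FISTA on f(x) = 5*x^2 - 5*x + 1.91*|x|
L = 10, alpha = 0.0339
Iteration 1: beta = 0.0, y = 2.2142 + 0.0*(2.2142 - 2.2142) = 2.2142
  grad(y) = 17.142, v = y - alpha*grad = 1.6331
  prox(v) = soft_thresh(1.6331, 0.0647) = 1.5683
Iteration 2: beta = 0.3333, y = 1.5683 + 0.3333*(1.5683 - 2.2142) = 1.353
  grad(y) = 8.5305, v = y - alpha*grad = 1.0639
  prox(v) = soft_thresh(1.0639, 0.0647) = 0.9991
Iteration 3: beta = 0.5, y = 0.9991 + 0.5*(0.9991 - 1.5683) = 0.7145
  grad(y) = 2.1451, v = y - alpha*grad = 0.6418
  prox(v) = soft_thresh(0.6418, 0.0647) = 0.577
f(x_3) = 5*0.577^2 - 5*0.577 + 1.91*|0.577| = -0.1182


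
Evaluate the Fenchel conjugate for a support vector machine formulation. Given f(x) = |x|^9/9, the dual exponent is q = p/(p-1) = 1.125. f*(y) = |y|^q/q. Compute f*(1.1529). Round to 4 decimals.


The conjugate exponent q satisfies 1/p + 1/q = 1.
p = 9, so q = 9/(9 - 1) = 1.125
|y|^q = 1.1529^1.125 = 1.1736
f*(1.1529) = 1.1736 / 1.125 = 1.0432


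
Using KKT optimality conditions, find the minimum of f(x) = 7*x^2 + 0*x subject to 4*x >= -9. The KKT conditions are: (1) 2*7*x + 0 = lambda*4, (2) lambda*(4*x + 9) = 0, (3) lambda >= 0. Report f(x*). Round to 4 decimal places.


Step 1: Try lambda = 0 (constraint inactive).
Stationarity: 2*7*x + 0 = 0
x* = 0/(2*7) = 0.0
Check constraint: 4*0.0 = 0.0 >= -9 -- satisfied.
Step 2: Compute optimal value.
f(x*) = 7*0.0^2 + 0*0.0 = 0.0


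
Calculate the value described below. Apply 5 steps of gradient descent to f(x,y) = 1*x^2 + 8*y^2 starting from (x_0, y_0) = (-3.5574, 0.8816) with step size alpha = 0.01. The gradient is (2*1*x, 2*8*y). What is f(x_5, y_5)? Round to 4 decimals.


Gradient descent on f(x,y) = 1*x^2 + 8*y^2.
Starting point: (-3.5574, 0.8816), alpha = 0.01
Step 1: grad_x = 2*1*-3.5574 = -7.1148, grad_y = 2*8*0.8816 = 14.1056
  x_1 = -3.5574 - 0.01*-7.1148 = -3.4863
  y_1 = 0.8816 - 0.01*14.1056 = 0.7405
Step 2: grad_x = 2*1*-3.4863 = -6.9725, grad_y = 2*8*0.7405 = 11.8487
  x_2 = -3.4863 - 0.01*-6.9725 = -3.4165
  y_2 = 0.7405 - 0.01*11.8487 = 0.6221
Step 3: grad_x = 2*1*-3.4165 = -6.8331, grad_y = 2*8*0.6221 = 9.9529
  x_3 = -3.4165 - 0.01*-6.8331 = -3.3482
  y_3 = 0.6221 - 0.01*9.9529 = 0.5225
Step 4: grad_x = 2*1*-3.3482 = -6.6964, grad_y = 2*8*0.5225 = 8.3604
  x_4 = -3.3482 - 0.01*-6.6964 = -3.2812
  y_4 = 0.5225 - 0.01*8.3604 = 0.4389
Step 5: grad_x = 2*1*-3.2812 = -6.5625, grad_y = 2*8*0.4389 = 7.0228
  x_5 = -3.2812 - 0.01*-6.5625 = -3.2156
  y_5 = 0.4389 - 0.01*7.0228 = 0.3687
f(-3.2156, 0.3687) = 1*(-3.2156)^2 + 8*0.3687^2 = 11.4276


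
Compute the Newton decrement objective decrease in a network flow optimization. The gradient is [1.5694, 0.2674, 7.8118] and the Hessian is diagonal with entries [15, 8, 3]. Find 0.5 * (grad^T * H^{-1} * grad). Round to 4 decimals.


Step 1: H is diagonal, so H^(-1) * g = [0.1046, 0.0334, 2.6039].
Step 2: g^T H^(-1) g = sum_i g_i^2 / H_ii
  = (1.5694)^2/15 + (0.2674)^2/8 + (7.8118)^2/3
  = 0.1642 + 0.0089 + 20.3414 = 20.5145
Step 3: Objective decrease = 0.5 * g^T H^(-1) g = 10.2573


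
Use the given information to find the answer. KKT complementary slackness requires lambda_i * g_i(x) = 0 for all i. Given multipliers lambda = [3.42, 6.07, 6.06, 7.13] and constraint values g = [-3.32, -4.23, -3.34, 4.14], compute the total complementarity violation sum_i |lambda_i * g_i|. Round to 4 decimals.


KKT complementary slackness check:
lambda_1 * g_1 = 3.42 * -3.32 = -11.3544
lambda_2 * g_2 = 6.07 * -4.23 = -25.6761
lambda_3 * g_3 = 6.06 * -3.34 = -20.2404
lambda_4 * g_4 = 7.13 * 4.14 = 29.5182
Total violation = 11.3544 + 25.6761 + 20.2404 + 29.5182 = 86.7891


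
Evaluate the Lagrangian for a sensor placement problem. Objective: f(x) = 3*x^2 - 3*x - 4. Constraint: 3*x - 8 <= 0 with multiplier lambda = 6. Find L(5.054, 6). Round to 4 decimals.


Step 1: Evaluate f(x).
f(5.054) = 3*5.054^2 - 3*5.054 - 4 = 57.4667
Step 2: Evaluate g(x).
g(5.054) = 3*5.054 - 8 = 7.162
Step 3: Compute Lagrangian.
L = 57.4667 + 6*7.162 = 100.4387


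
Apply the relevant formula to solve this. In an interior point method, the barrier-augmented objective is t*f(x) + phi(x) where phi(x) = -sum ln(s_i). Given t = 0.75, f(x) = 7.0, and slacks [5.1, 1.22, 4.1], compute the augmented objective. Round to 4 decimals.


Step 1: Compute log-barrier.
ln values: [1.6292, 0.1989, 1.411]
phi = -(1.6292 + 0.1989 + 1.411) = -3.2391
Step 2: Compute augmented objective.
t*f(x) = 0.75*7.0 = 5.25
Total = 5.25 - 3.2391 = 2.0109


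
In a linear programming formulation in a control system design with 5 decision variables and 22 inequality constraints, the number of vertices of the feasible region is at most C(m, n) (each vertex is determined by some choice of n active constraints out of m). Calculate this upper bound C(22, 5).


Each vertex corresponds to some choice of n active constraints out of m, so the number of vertices is at most C(m, n) = m! / (n!(m-n)!).
m = 22, n = 5
Numerator: 22 * 21 * 20 * 19 * 18
Denominator: 5! = 120
C(22, 5) = 26334


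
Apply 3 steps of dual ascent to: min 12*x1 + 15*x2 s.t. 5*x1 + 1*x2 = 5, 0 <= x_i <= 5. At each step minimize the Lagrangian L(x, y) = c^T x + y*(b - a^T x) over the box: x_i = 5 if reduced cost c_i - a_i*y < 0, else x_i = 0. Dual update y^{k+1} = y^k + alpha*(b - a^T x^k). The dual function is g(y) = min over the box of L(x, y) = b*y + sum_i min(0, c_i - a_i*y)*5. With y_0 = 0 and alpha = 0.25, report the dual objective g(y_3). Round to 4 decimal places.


Dual ascent for LP: min 12*x1 + 15*x2, 5*x1 + 1*x2 = 5, 0 <= x_i <= 5
Step 1: y^k = 0.0, reduced costs: (12.0, 15.0)
  x^k = (0.0, 0.0), subgradient = b - a^T x = 5.0
  y^{k+1} = 0.0 + 0.25*5.0 = 1.25
Step 2: y^k = 1.25, reduced costs: (5.75, 13.75)
  x^k = (0.0, 0.0), subgradient = b - a^T x = 5.0
  y^{k+1} = 1.25 + 0.25*5.0 = 2.5
Step 3: y^k = 2.5, reduced costs: (-0.5, 12.5)
  x^k = (5.0, 0.0), subgradient = b - a^T x = -20.0
  y^{k+1} = 2.5 + 0.25*-20.0 = -2.5
Dual objective at y_3 = -2.5: reduced costs (24.5, 17.5), box minimizer x = (0.0, 0.0)
g(y_3) = b*y + (c1 - a1*y)*x1 + (c2 - a2*y)*x2 = 5*(-2.5) + 24.5*0.0 + 17.5*0.0 = -12.5 + 0.0 + 0.0 = -12.5


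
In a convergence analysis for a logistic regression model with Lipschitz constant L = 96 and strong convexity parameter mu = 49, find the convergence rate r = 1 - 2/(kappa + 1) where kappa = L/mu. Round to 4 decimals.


Step 1: Compute the condition number.
kappa = L/mu = 96/49 = 1.9592
Step 2: Compute the convergence rate.
r = 1 - 2/(kappa + 1) = 1 - 2*mu/(L + mu) = (L - mu)/(L + mu) = 47/145 = 0.3241


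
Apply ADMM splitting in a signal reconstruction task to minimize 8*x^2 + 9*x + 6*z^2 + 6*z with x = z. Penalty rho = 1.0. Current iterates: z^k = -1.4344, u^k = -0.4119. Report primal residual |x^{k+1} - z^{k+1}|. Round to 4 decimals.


ADMM iteration with rho = 1.0, z^k = -1.4344, u^k = -0.4119
Step 1: x-update.
Minimize 8*x^2 + 9*x + (1.0/2)*(x + 1.4344 - 0.4119)^2
FOC: (2*8 + 1.0)*x = -9 + 1.0*(-1.4344 + 0.4119)
x^{k+1} = -0.5896
Step 2: z-update.
Minimize 6*z^2 + 6*z + (1.0/2)*(-0.5896 - z - 0.4119)^2
FOC: (2*6 + 1.0)*z = -6 + 1.0*(-0.5896 - 0.4119)
z^{k+1} = -0.5386
Step 3: u-update.
u^{k+1} = -0.4119 - 0.5896 + 0.5386 = -0.4629
Step 4: Primal residual = |-0.5896 + 0.5386| = 0.051


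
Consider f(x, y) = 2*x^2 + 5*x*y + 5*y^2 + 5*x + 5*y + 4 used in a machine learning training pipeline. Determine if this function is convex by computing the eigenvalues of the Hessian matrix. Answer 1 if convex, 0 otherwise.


The Hessian of f(x,y) = 2*x^2 + 5*x*y + 5*y^2 + 5*x + 5*y + 4 is:
H = [[4, 5], [5, 10]]
Trace = 4 + 10 = 14
Determinant = 4*10 - (5)^2 = 15
Discriminant = (14)^2 - 4*15 = 136.0
Eigenvalues: lambda_1 = 1.169, lambda_2 = 12.831
The function is convex.

1


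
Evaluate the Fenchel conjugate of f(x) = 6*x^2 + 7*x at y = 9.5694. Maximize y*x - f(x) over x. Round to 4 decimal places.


f*(y) = sup_x {y*x - a*x^2 - b*x} = sup_x {(y-b)*x - a*x^2}
FOC: (y - b) - 2a*x = 0 => x* = (y - b)/(2a)
x* = (9.5694 - 7)/(2*6) = 0.2141
f*(9.5694) = (y-b)^2/(4a) = (9.5694 - 7)^2/(4*6)
= 6.6018/24 = 0.2751


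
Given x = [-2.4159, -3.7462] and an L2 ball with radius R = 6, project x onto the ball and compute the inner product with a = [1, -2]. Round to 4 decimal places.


Step 1: Compute ||x|| (intermediates to 6 decimals).
||x|| = sqrt((-2.4159)^2 + (-3.7462)^2) = 4.457644
Step 2: Project.
Since ||x|| <= R, proj = x (no scaling needed).
proj(x) = [-2.4159, -3.7462]
Step 3: Dot product.
a^T * proj(x) = 1*(-2.4159) - 2*(-3.7462) = 5.0765


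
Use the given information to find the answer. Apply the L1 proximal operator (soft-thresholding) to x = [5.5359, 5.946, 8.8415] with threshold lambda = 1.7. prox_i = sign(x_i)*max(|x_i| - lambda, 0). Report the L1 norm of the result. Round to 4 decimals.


Soft-thresholding with lambda = 1.7:
prox(5.5359) = sign(5.5359)*max(|5.5359| - 1.7, 0) = 3.8359
prox(5.946) = sign(5.946)*max(|5.946| - 1.7, 0) = 4.246
prox(8.8415) = sign(8.8415)*max(|8.8415| - 1.7, 0) = 7.1415
prox(x) = [3.8359, 4.246, 7.1415]
||prox(x)||_1 = 3.8359 + 4.246 + 7.1415 = 15.2234


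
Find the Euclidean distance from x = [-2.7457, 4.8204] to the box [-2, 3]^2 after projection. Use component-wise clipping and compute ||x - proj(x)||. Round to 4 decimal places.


Project each component onto [-2, 3].
clip(-2.7457) = -2.0, clip(4.8204) = 3.0
Projection = [-2.0, 3.0]
Squared diffs: [0.5561, 3.3139]
Distance = sqrt(3.87) = 1.9672


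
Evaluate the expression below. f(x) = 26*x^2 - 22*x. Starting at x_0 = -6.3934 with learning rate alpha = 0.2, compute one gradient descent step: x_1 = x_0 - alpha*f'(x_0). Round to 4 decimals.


We compute the gradient at x_0 and apply the update.
f'(x) = 52*x - 22
f'(-6.3934) = 52*-6.3934 - 22 = -354.4568
x_1 = -6.3934 - 0.2*-354.4568 = 64.498


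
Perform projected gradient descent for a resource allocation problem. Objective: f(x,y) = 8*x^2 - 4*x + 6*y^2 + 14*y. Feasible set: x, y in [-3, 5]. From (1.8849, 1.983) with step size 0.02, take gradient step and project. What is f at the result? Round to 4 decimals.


Step 1: Compute gradient at (1.8849, 1.983).
grad_x = 2*8*1.8849 - 4 = 26.1584
grad_y = 2*6*1.983 + 14 = 37.796
Step 2: Gradient step.
x_raw = 1.8849 - 0.02*26.1584 = 1.3617
y_raw = 1.983 - 0.02*37.796 = 1.2271
Step 3: Project onto [-3, 5].
x_proj = clip(1.3617) = 1.3617
y_proj = clip(1.2271) = 1.2271
Step 4: Evaluate f.
f(1.3617, 1.2271) = 35.6011


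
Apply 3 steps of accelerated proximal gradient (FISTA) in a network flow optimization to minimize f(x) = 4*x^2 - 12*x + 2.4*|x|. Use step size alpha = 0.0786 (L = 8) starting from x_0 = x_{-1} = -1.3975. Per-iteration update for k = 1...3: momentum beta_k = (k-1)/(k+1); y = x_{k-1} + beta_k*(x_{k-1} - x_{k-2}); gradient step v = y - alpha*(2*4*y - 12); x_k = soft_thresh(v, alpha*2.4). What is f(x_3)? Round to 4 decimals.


FISTA on f(x) = 4*x^2 - 12*x + 2.4*|x|
L = 8, alpha = 0.0786
Iteration 1: beta = 0.0, y = -1.3975 + 0.0*(-1.3975 + 1.3975) = -1.3975
  grad(y) = -23.18, v = y - alpha*grad = 0.4244
  prox(v) = soft_thresh(0.4244, 0.1886) = 0.2358
Iteration 2: beta = 0.3333, y = 0.2358 + 0.3333*(0.2358 + 1.3975) = 0.7802
  grad(y) = -5.758, v = y - alpha*grad = 1.2328
  prox(v) = soft_thresh(1.2328, 0.1886) = 1.0442
Iteration 3: beta = 0.5, y = 1.0442 + 0.5*(1.0442 - 0.2358) = 1.4484
  grad(y) = -0.413, v = y - alpha*grad = 1.4808
  prox(v) = soft_thresh(1.4808, 0.1886) = 1.2922
f(x_3) = 4*1.2922^2 - 12*1.2922 + 2.4*|1.2922| = -5.726


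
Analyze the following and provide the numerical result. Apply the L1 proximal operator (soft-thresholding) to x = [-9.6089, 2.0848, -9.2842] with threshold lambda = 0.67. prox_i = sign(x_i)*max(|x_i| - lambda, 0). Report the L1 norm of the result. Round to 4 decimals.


Soft-thresholding with lambda = 0.67:
prox(-9.6089) = sign(-9.6089)*max(|-9.6089| - 0.67, 0) = -8.9389
prox(2.0848) = sign(2.0848)*max(|2.0848| - 0.67, 0) = 1.4148
prox(-9.2842) = sign(-9.2842)*max(|-9.2842| - 0.67, 0) = -8.6142
prox(x) = [-8.9389, 1.4148, -8.6142]
||prox(x)||_1 = 8.9389 + 1.4148 + 8.6142 = 18.9679


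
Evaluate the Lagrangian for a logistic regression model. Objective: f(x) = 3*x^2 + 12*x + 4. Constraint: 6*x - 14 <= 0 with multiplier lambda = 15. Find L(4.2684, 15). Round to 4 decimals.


Step 1: Evaluate f(x).
f(4.2684) = 3*4.2684^2 + 12*4.2684 + 4 = 109.8785
Step 2: Evaluate g(x).
g(4.2684) = 6*4.2684 - 14 = 11.6104
Step 3: Compute Lagrangian.
L = 109.8785 + 15*11.6104 = 284.0345


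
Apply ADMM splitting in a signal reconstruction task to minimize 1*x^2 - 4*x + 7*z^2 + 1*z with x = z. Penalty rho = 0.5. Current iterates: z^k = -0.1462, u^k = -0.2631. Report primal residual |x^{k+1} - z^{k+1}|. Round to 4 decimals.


ADMM iteration with rho = 0.5, z^k = -0.1462, u^k = -0.2631
Step 1: x-update.
Minimize 1*x^2 - 4*x + (0.5/2)*(x + 0.1462 - 0.2631)^2
FOC: (2*1 + 0.5)*x = 4 + 0.5*(-0.1462 + 0.2631)
x^{k+1} = 1.6234
Step 2: z-update.
Minimize 7*z^2 + 1*z + (0.5/2)*(1.6234 - z - 0.2631)^2
FOC: (2*7 + 0.5)*z = -1 + 0.5*(1.6234 - 0.2631)
z^{k+1} = -0.0221
Step 3: u-update.
u^{k+1} = -0.2631 + 1.6234 + 0.0221 = 1.3823
Step 4: Primal residual = |1.6234 + 0.0221| = 1.6454


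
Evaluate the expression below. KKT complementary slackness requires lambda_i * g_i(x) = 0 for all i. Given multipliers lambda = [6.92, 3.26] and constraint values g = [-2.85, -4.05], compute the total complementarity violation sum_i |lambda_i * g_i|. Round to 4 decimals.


KKT complementary slackness check:
lambda_1 * g_1 = 6.92 * -2.85 = -19.722
lambda_2 * g_2 = 3.26 * -4.05 = -13.203
Total violation = 19.722 + 13.203 = 32.925


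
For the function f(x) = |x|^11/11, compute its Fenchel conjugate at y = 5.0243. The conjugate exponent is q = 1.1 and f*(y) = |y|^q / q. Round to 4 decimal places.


The conjugate exponent q satisfies 1/p + 1/q = 1.
p = 11, so q = 11/(11 - 1) = 1.1
|y|^q = 5.0243^1.1 = 5.9045
f*(5.0243) = 5.9045 / 1.1 = 5.3677


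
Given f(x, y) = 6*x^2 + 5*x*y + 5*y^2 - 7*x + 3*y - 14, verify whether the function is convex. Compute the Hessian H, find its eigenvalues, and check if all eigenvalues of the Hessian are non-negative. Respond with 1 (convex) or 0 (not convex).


The Hessian of f(x,y) = 6*x^2 + 5*x*y + 5*y^2 - 7*x + 3*y - 14 is:
H = [[12, 5], [5, 10]]
Trace = 12 + 10 = 22
Determinant = 12*10 - (5)^2 = 95
Discriminant = (22)^2 - 4*95 = 104.0
Eigenvalues: lambda_1 = 5.901, lambda_2 = 16.099
The function is convex.

1


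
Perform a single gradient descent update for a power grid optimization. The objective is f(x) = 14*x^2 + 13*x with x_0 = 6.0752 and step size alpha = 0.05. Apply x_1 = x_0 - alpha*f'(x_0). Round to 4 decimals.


We compute the gradient at x_0 and apply the update.
f'(x) = 28*x + 13
f'(6.0752) = 28*6.0752 + 13 = 183.1056
x_1 = 6.0752 - 0.05*183.1056 = -3.0801


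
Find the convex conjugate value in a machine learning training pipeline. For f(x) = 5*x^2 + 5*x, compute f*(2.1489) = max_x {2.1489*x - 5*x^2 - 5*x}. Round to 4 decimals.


f*(y) = sup_x {y*x - a*x^2 - b*x} = sup_x {(y-b)*x - a*x^2}
FOC: (y - b) - 2a*x = 0 => x* = (y - b)/(2a)
x* = (2.1489 - 5)/(2*5) = -0.2851
f*(2.1489) = (y-b)^2/(4a) = (2.1489 - 5)^2/(4*5)
= 8.1288/20 = 0.4064


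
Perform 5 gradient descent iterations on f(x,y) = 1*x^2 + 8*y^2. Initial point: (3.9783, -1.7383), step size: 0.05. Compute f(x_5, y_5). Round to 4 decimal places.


Gradient descent on f(x,y) = 1*x^2 + 8*y^2.
Starting point: (3.9783, -1.7383), alpha = 0.05
Step 1: grad_x = 2*1*3.9783 = 7.9566, grad_y = 2*8*-1.7383 = -27.8128
  x_1 = 3.9783 - 0.05*7.9566 = 3.5805
  y_1 = -1.7383 - 0.05*-27.8128 = -0.3477
Step 2: grad_x = 2*1*3.5805 = 7.1609, grad_y = 2*8*-0.3477 = -5.5626
  x_2 = 3.5805 - 0.05*7.1609 = 3.2224
  y_2 = -0.3477 - 0.05*-5.5626 = -0.0695
Step 3: grad_x = 2*1*3.2224 = 6.4448, grad_y = 2*8*-0.0695 = -1.1125
  x_3 = 3.2224 - 0.05*6.4448 = 2.9002
  y_3 = -0.0695 - 0.05*-1.1125 = -0.0139
Step 4: grad_x = 2*1*2.9002 = 5.8004, grad_y = 2*8*-0.0139 = -0.2225
  x_4 = 2.9002 - 0.05*5.8004 = 2.6102
  y_4 = -0.0139 - 0.05*-0.2225 = -0.0028
Step 5: grad_x = 2*1*2.6102 = 5.2203, grad_y = 2*8*-0.0028 = -0.0445
  x_5 = 2.6102 - 0.05*5.2203 = 2.3491
  y_5 = -0.0028 - 0.05*-0.0445 = -0.0006
f(2.3491, -0.0006) = 1*2.3491^2 + 8*(-0.0006)^2 = 5.5185
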